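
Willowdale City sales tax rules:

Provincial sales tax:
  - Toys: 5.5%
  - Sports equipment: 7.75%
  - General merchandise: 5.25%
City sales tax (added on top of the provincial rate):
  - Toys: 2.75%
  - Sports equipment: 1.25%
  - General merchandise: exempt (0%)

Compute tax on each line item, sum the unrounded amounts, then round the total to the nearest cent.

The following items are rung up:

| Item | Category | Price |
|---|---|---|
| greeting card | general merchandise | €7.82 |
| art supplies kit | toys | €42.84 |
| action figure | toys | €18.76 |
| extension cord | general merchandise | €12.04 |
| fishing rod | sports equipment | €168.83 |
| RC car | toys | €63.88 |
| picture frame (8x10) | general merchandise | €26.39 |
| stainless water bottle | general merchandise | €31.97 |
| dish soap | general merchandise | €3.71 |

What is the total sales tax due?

€29.85

Greeting card €7.82: general merchandise → 5.25% + 0% city = 5.25% → €0.41055
Art supplies kit €42.84: toys → 5.5% + 2.75% city = 8.25% → €3.5343
Action figure €18.76: toys → 5.5% + 2.75% city = 8.25% → €1.5477
Extension cord €12.04: general merchandise → 5.25% + 0% city = 5.25% → €0.6321
Fishing rod €168.83: sports equipment → 7.75% + 1.25% city = 9% → €15.1947
RC car €63.88: toys → 5.5% + 2.75% city = 8.25% → €5.2701
Picture frame (8x10) €26.39: general merchandise → 5.25% + 0% city = 5.25% → €1.385475
Stainless water bottle €31.97: general merchandise → 5.25% + 0% city = 5.25% → €1.678425
Dish soap €3.71: general merchandise → 5.25% + 0% city = 5.25% → €0.194775
Unrounded tax sum = €29.848125 → €29.85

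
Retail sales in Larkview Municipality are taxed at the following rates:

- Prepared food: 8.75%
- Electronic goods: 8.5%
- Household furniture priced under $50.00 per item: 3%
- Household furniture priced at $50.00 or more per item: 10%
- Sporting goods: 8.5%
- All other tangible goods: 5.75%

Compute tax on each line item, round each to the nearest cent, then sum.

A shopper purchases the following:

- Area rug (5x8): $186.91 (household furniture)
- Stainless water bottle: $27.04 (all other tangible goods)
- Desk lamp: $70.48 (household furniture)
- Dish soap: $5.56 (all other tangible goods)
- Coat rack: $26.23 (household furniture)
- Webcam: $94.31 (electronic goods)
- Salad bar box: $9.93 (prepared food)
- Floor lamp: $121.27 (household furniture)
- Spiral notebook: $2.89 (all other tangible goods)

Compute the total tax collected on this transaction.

Area rug (5x8) $186.91: household furniture, $50.00 or more → 10% → $18.69
Stainless water bottle $27.04: all other tangible goods → 5.75% → $1.55
Desk lamp $70.48: household furniture, $50.00 or more → 10% → $7.05
Dish soap $5.56: all other tangible goods → 5.75% → $0.32
Coat rack $26.23: household furniture, under $50.00 → 3% → $0.79
Webcam $94.31: electronic goods → 8.5% → $8.02
Salad bar box $9.93: prepared food → 8.75% → $0.87
Floor lamp $121.27: household furniture, $50.00 or more → 10% → $12.13
Spiral notebook $2.89: all other tangible goods → 5.75% → $0.17
Total tax = $18.69 + $1.55 + $7.05 + $0.32 + $0.79 + $8.02 + $0.87 + $12.13 + $0.17 = $49.59

$49.59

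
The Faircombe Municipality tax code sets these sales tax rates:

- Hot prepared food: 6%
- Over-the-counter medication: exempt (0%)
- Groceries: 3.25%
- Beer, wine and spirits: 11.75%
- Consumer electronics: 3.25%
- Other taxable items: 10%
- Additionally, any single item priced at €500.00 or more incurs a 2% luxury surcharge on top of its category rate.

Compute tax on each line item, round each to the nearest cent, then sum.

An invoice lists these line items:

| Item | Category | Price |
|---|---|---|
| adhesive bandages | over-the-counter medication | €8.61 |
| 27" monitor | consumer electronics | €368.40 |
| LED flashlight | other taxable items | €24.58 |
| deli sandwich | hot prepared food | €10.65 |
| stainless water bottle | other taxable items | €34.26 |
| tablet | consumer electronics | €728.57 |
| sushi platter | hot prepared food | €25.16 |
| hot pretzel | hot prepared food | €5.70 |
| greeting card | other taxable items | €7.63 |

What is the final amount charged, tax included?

Adhesive bandages €8.61: over-the-counter medication → 0% → €0.00
27" monitor €368.40: consumer electronics → 3.25% → €11.97
LED flashlight €24.58: other taxable items → 10% → €2.46
Deli sandwich €10.65: hot prepared food → 6% → €0.64
Stainless water bottle €34.26: other taxable items → 10% → €3.43
Tablet €728.57: consumer electronics → 3.25% + 2% surcharge = 5.25% → €38.25
Sushi platter €25.16: hot prepared food → 6% → €1.51
Hot pretzel €5.70: hot prepared food → 6% → €0.34
Greeting card €7.63: other taxable items → 10% → €0.76
Subtotal = €1213.56; tax = €59.36; total due = €1272.92

€1272.92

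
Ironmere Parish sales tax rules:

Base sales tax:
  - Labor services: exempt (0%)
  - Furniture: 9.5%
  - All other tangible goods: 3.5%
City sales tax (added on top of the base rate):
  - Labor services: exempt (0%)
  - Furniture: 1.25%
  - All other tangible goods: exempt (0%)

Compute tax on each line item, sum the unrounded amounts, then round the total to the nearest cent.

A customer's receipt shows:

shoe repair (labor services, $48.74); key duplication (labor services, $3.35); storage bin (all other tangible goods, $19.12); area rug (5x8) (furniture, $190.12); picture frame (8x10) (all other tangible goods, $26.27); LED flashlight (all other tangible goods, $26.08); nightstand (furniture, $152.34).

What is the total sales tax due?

Shoe repair $48.74: labor services → 0% + 0% city = 0% → $0.00
Key duplication $3.35: labor services → 0% + 0% city = 0% → $0.00
Storage bin $19.12: all other tangible goods → 3.5% + 0% city = 3.5% → $0.6692
Area rug (5x8) $190.12: furniture → 9.5% + 1.25% city = 10.75% → $20.4379
Picture frame (8x10) $26.27: all other tangible goods → 3.5% + 0% city = 3.5% → $0.91945
LED flashlight $26.08: all other tangible goods → 3.5% + 0% city = 3.5% → $0.9128
Nightstand $152.34: furniture → 9.5% + 1.25% city = 10.75% → $16.37655
Unrounded tax sum = $39.3159 → $39.32

$39.32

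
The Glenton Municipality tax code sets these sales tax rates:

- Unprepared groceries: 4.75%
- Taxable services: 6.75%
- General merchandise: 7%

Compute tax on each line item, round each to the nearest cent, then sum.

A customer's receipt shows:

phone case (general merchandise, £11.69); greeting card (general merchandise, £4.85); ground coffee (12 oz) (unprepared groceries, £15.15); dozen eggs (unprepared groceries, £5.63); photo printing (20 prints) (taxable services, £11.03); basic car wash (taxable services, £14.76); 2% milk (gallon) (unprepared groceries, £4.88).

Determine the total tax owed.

Phone case £11.69: general merchandise → 7% → £0.82
Greeting card £4.85: general merchandise → 7% → £0.34
Ground coffee (12 oz) £15.15: unprepared groceries → 4.75% → £0.72
Dozen eggs £5.63: unprepared groceries → 4.75% → £0.27
Photo printing (20 prints) £11.03: taxable services → 6.75% → £0.74
Basic car wash £14.76: taxable services → 6.75% → £1.00
2% milk (gallon) £4.88: unprepared groceries → 4.75% → £0.23
Total tax = £0.82 + £0.34 + £0.72 + £0.27 + £0.74 + £1.00 + £0.23 = £4.12

£4.12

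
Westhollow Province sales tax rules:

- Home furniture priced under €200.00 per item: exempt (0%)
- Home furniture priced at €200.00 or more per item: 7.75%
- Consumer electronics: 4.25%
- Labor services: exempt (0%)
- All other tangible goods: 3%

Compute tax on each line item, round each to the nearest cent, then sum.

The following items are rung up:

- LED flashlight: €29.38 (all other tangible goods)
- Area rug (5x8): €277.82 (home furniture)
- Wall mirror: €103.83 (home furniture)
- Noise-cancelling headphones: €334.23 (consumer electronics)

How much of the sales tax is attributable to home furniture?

€21.53

Area rug (5x8) €277.82: home furniture, €200.00 or more → 7.75% → €21.53
Wall mirror €103.83: home furniture, under €200.00 → 0% → €0.00
Tax on home furniture = €21.53 + €0.00 = €21.53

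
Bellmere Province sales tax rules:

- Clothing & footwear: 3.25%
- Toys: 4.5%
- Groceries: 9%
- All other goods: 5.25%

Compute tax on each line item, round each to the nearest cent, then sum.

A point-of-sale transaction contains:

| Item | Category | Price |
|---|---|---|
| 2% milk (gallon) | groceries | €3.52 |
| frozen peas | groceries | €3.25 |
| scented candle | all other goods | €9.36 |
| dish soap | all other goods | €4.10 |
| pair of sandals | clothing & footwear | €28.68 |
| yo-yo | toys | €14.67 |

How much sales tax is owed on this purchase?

2% milk (gallon) €3.52: groceries → 9% → €0.32
Frozen peas €3.25: groceries → 9% → €0.29
Scented candle €9.36: all other goods → 5.25% → €0.49
Dish soap €4.10: all other goods → 5.25% → €0.22
Pair of sandals €28.68: clothing & footwear → 3.25% → €0.93
Yo-yo €14.67: toys → 4.5% → €0.66
Total tax = €0.32 + €0.29 + €0.49 + €0.22 + €0.93 + €0.66 = €2.91

€2.91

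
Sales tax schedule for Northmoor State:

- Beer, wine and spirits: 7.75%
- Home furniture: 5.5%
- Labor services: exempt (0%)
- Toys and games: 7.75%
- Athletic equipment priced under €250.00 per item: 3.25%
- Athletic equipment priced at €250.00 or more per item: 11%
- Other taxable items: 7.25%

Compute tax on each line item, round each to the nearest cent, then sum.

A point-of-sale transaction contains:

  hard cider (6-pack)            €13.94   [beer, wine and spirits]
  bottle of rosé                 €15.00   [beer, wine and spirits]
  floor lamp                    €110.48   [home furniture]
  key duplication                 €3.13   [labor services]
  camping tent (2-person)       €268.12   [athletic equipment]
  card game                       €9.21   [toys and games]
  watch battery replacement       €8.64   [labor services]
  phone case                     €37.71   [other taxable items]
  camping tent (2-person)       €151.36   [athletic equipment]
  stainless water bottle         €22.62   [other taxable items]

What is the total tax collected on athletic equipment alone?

€34.41

Camping tent (2-person) €268.12: athletic equipment, €250.00 or more → 11% → €29.49
Camping tent (2-person) €151.36: athletic equipment, under €250.00 → 3.25% → €4.92
Tax on athletic equipment = €29.49 + €4.92 = €34.41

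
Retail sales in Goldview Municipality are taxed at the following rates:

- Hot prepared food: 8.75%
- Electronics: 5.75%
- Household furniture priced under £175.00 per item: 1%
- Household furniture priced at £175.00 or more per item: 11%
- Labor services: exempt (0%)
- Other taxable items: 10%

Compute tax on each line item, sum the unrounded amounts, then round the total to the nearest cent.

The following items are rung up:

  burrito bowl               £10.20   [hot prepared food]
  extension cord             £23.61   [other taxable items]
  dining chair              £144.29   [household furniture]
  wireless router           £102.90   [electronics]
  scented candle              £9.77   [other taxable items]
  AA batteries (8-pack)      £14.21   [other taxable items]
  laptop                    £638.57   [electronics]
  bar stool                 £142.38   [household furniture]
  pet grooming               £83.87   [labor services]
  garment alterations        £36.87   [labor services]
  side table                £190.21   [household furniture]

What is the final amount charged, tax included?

Burrito bowl £10.20: hot prepared food → 8.75% → £0.8925
Extension cord £23.61: other taxable items → 10% → £2.361
Dining chair £144.29: household furniture, under £175.00 → 1% → £1.4429
Wireless router £102.90: electronics → 5.75% → £5.91675
Scented candle £9.77: other taxable items → 10% → £0.977
AA batteries (8-pack) £14.21: other taxable items → 10% → £1.421
Laptop £638.57: electronics → 5.75% → £36.717775
Bar stool £142.38: household furniture, under £175.00 → 1% → £1.4238
Pet grooming £83.87: labor services → 0% → £0.00
Garment alterations £36.87: labor services → 0% → £0.00
Side table £190.21: household furniture, £175.00 or more → 11% → £20.9231
Subtotal = £1396.88; unrounded tax = £72.075825 → £72.08; total due = £1468.96

£1468.96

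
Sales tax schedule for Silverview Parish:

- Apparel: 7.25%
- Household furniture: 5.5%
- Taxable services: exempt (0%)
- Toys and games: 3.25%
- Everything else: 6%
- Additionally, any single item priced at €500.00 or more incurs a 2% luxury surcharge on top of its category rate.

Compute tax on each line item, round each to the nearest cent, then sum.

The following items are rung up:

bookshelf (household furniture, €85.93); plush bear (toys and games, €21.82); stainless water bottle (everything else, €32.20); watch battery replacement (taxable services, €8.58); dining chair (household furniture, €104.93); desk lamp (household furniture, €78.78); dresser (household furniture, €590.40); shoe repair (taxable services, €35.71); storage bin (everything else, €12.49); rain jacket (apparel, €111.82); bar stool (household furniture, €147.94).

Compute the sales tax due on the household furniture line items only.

€67.25

Bookshelf €85.93: household furniture → 5.5% → €4.73
Dining chair €104.93: household furniture → 5.5% → €5.77
Desk lamp €78.78: household furniture → 5.5% → €4.33
Dresser €590.40: household furniture → 5.5% + 2% surcharge = 7.5% → €44.28
Bar stool €147.94: household furniture → 5.5% → €8.14
Tax on household furniture = €4.73 + €5.77 + €4.33 + €44.28 + €8.14 = €67.25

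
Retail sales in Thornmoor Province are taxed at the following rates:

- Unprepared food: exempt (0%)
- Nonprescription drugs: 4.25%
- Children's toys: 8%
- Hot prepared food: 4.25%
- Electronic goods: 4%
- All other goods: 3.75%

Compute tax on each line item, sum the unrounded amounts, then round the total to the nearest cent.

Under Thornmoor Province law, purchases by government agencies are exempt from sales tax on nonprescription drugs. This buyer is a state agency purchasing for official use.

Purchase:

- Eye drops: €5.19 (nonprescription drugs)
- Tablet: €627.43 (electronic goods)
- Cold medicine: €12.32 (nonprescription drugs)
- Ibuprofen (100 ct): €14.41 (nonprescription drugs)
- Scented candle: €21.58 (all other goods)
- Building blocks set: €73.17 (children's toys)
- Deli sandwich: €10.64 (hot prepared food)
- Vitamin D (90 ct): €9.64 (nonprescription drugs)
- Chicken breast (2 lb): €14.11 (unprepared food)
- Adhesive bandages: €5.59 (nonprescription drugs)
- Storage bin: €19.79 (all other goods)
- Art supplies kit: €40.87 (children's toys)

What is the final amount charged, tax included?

Eye drops €5.19: nonprescription drugs, buyer-exempt → 0% → €0.00
Tablet €627.43: electronic goods → 4% → €25.0972
Cold medicine €12.32: nonprescription drugs, buyer-exempt → 0% → €0.00
Ibuprofen (100 ct) €14.41: nonprescription drugs, buyer-exempt → 0% → €0.00
Scented candle €21.58: all other goods → 3.75% → €0.80925
Building blocks set €73.17: children's toys → 8% → €5.8536
Deli sandwich €10.64: hot prepared food → 4.25% → €0.4522
Vitamin D (90 ct) €9.64: nonprescription drugs, buyer-exempt → 0% → €0.00
Chicken breast (2 lb) €14.11: unprepared food → 0% → €0.00
Adhesive bandages €5.59: nonprescription drugs, buyer-exempt → 0% → €0.00
Storage bin €19.79: all other goods → 3.75% → €0.742125
Art supplies kit €40.87: children's toys → 8% → €3.2696
Subtotal = €854.74; unrounded tax = €36.223975 → €36.22; total due = €890.96

€890.96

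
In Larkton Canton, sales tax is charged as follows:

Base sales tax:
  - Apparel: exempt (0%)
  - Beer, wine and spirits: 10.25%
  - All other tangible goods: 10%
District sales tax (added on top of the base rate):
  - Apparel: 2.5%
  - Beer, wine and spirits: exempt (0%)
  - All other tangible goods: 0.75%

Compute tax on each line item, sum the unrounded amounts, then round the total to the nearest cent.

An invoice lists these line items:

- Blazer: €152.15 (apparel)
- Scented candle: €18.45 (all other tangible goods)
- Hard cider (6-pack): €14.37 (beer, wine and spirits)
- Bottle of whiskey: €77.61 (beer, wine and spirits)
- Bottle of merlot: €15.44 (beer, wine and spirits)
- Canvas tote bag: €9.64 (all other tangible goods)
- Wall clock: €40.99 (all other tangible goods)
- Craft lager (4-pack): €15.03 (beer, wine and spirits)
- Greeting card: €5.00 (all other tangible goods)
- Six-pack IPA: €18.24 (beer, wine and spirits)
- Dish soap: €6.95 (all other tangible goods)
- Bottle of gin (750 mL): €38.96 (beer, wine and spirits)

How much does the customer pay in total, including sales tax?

Blazer €152.15: apparel → 0% + 2.5% district = 2.5% → €3.80375
Scented candle €18.45: all other tangible goods → 10% + 0.75% district = 10.75% → €1.983375
Hard cider (6-pack) €14.37: beer, wine and spirits → 10.25% + 0% district = 10.25% → €1.472925
Bottle of whiskey €77.61: beer, wine and spirits → 10.25% + 0% district = 10.25% → €7.955025
Bottle of merlot €15.44: beer, wine and spirits → 10.25% + 0% district = 10.25% → €1.5826
Canvas tote bag €9.64: all other tangible goods → 10% + 0.75% district = 10.75% → €1.0363
Wall clock €40.99: all other tangible goods → 10% + 0.75% district = 10.75% → €4.406425
Craft lager (4-pack) €15.03: beer, wine and spirits → 10.25% + 0% district = 10.25% → €1.540575
Greeting card €5.00: all other tangible goods → 10% + 0.75% district = 10.75% → €0.5375
Six-pack IPA €18.24: beer, wine and spirits → 10.25% + 0% district = 10.25% → €1.8696
Dish soap €6.95: all other tangible goods → 10% + 0.75% district = 10.75% → €0.747125
Bottle of gin (750 mL) €38.96: beer, wine and spirits → 10.25% + 0% district = 10.25% → €3.9934
Subtotal = €412.83; unrounded tax = €30.9286 → €30.93; total due = €443.76

€443.76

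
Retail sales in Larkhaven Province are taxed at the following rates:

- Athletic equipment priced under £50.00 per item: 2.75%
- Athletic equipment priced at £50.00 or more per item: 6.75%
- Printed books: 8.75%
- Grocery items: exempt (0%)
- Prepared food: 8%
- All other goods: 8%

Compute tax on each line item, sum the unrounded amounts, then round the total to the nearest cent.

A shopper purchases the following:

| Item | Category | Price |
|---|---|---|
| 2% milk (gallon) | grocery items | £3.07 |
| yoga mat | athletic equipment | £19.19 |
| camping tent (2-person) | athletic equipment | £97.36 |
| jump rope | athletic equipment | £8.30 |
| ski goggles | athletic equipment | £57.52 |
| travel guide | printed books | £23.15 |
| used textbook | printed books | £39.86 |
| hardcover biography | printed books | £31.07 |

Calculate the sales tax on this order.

£19.44

2% milk (gallon) £3.07: grocery items → 0% → £0.00
Yoga mat £19.19: athletic equipment, under £50.00 → 2.75% → £0.527725
Camping tent (2-person) £97.36: athletic equipment, £50.00 or more → 6.75% → £6.5718
Jump rope £8.30: athletic equipment, under £50.00 → 2.75% → £0.22825
Ski goggles £57.52: athletic equipment, £50.00 or more → 6.75% → £3.8826
Travel guide £23.15: printed books → 8.75% → £2.025625
Used textbook £39.86: printed books → 8.75% → £3.48775
Hardcover biography £31.07: printed books → 8.75% → £2.718625
Unrounded tax sum = £19.442375 → £19.44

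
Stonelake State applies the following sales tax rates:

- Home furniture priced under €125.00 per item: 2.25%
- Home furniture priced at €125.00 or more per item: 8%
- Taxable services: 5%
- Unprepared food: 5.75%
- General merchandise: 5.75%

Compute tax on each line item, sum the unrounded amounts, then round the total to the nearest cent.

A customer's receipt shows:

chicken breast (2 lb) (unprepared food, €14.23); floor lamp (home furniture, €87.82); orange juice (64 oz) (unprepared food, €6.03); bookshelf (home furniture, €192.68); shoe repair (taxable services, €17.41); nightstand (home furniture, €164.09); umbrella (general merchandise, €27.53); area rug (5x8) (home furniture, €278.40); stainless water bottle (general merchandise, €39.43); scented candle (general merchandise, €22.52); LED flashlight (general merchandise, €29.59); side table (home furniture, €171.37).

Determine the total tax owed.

Chicken breast (2 lb) €14.23: unprepared food → 5.75% → €0.818225
Floor lamp €87.82: home furniture, under €125.00 → 2.25% → €1.97595
Orange juice (64 oz) €6.03: unprepared food → 5.75% → €0.346725
Bookshelf €192.68: home furniture, €125.00 or more → 8% → €15.4144
Shoe repair €17.41: taxable services → 5% → €0.8705
Nightstand €164.09: home furniture, €125.00 or more → 8% → €13.1272
Umbrella €27.53: general merchandise → 5.75% → €1.582975
Area rug (5x8) €278.40: home furniture, €125.00 or more → 8% → €22.272
Stainless water bottle €39.43: general merchandise → 5.75% → €2.267225
Scented candle €22.52: general merchandise → 5.75% → €1.2949
LED flashlight €29.59: general merchandise → 5.75% → €1.701425
Side table €171.37: home furniture, €125.00 or more → 8% → €13.7096
Unrounded tax sum = €75.381125 → €75.38

€75.38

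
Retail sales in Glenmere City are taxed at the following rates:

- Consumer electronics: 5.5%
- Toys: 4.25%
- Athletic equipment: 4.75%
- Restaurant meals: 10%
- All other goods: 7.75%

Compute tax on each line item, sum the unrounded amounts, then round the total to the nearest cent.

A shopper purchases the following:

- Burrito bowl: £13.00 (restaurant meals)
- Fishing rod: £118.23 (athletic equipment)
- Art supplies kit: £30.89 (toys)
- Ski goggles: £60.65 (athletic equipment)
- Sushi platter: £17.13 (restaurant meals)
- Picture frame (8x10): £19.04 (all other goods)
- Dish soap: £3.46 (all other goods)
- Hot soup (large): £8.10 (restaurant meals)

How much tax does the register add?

£15.38

Burrito bowl £13.00: restaurant meals → 10% → £1.30
Fishing rod £118.23: athletic equipment → 4.75% → £5.615925
Art supplies kit £30.89: toys → 4.25% → £1.312825
Ski goggles £60.65: athletic equipment → 4.75% → £2.880875
Sushi platter £17.13: restaurant meals → 10% → £1.713
Picture frame (8x10) £19.04: all other goods → 7.75% → £1.4756
Dish soap £3.46: all other goods → 7.75% → £0.26815
Hot soup (large) £8.10: restaurant meals → 10% → £0.81
Unrounded tax sum = £15.376375 → £15.38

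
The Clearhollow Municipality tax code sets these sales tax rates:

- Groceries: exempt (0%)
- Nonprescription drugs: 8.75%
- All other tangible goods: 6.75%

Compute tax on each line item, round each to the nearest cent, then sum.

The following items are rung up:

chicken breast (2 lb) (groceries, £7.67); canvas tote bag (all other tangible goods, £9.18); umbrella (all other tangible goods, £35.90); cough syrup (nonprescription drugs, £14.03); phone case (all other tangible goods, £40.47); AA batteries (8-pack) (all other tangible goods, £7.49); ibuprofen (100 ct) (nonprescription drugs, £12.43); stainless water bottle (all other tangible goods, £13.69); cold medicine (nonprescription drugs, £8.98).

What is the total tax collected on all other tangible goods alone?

£7.20

Canvas tote bag £9.18: all other tangible goods → 6.75% → £0.62
Umbrella £35.90: all other tangible goods → 6.75% → £2.42
Phone case £40.47: all other tangible goods → 6.75% → £2.73
AA batteries (8-pack) £7.49: all other tangible goods → 6.75% → £0.51
Stainless water bottle £13.69: all other tangible goods → 6.75% → £0.92
Tax on all other tangible goods = £0.62 + £2.42 + £2.73 + £0.51 + £0.92 = £7.20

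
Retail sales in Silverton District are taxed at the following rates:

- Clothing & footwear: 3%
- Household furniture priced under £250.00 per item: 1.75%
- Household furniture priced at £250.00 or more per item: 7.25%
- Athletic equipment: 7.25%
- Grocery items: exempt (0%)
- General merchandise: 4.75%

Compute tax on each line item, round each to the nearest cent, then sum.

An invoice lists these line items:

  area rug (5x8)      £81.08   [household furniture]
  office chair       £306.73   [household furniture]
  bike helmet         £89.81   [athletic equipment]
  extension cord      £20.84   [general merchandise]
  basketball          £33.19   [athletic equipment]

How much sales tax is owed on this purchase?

Area rug (5x8) £81.08: household furniture, under £250.00 → 1.75% → £1.42
Office chair £306.73: household furniture, £250.00 or more → 7.25% → £22.24
Bike helmet £89.81: athletic equipment → 7.25% → £6.51
Extension cord £20.84: general merchandise → 4.75% → £0.99
Basketball £33.19: athletic equipment → 7.25% → £2.41
Total tax = £1.42 + £22.24 + £6.51 + £0.99 + £2.41 = £33.57

£33.57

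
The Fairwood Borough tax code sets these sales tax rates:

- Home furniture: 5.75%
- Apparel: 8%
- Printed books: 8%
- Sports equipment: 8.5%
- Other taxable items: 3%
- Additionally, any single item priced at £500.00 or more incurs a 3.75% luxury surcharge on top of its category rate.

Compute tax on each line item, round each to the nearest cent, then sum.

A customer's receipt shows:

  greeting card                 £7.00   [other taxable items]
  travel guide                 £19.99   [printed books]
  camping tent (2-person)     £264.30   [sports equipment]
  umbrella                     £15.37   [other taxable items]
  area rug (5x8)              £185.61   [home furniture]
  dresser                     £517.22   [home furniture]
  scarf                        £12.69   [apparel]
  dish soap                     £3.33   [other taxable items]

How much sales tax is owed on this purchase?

Greeting card £7.00: other taxable items → 3% → £0.21
Travel guide £19.99: printed books → 8% → £1.60
Camping tent (2-person) £264.30: sports equipment → 8.5% → £22.47
Umbrella £15.37: other taxable items → 3% → £0.46
Area rug (5x8) £185.61: home furniture → 5.75% → £10.67
Dresser £517.22: home furniture → 5.75% + 3.75% surcharge = 9.5% → £49.14
Scarf £12.69: apparel → 8% → £1.02
Dish soap £3.33: other taxable items → 3% → £0.10
Total tax = £0.21 + £1.60 + £22.47 + £0.46 + £10.67 + £49.14 + £1.02 + £0.10 = £85.67

£85.67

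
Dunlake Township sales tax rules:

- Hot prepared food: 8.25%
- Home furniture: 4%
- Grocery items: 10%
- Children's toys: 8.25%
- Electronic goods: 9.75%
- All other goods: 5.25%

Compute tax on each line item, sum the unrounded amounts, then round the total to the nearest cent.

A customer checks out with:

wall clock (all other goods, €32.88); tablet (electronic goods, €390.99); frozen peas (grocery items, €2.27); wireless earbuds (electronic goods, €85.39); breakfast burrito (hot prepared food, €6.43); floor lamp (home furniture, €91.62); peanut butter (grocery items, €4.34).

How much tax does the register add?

€53.03

Wall clock €32.88: all other goods → 5.25% → €1.7262
Tablet €390.99: electronic goods → 9.75% → €38.121525
Frozen peas €2.27: grocery items → 10% → €0.227
Wireless earbuds €85.39: electronic goods → 9.75% → €8.325525
Breakfast burrito €6.43: hot prepared food → 8.25% → €0.530475
Floor lamp €91.62: home furniture → 4% → €3.6648
Peanut butter €4.34: grocery items → 10% → €0.434
Unrounded tax sum = €53.029525 → €53.03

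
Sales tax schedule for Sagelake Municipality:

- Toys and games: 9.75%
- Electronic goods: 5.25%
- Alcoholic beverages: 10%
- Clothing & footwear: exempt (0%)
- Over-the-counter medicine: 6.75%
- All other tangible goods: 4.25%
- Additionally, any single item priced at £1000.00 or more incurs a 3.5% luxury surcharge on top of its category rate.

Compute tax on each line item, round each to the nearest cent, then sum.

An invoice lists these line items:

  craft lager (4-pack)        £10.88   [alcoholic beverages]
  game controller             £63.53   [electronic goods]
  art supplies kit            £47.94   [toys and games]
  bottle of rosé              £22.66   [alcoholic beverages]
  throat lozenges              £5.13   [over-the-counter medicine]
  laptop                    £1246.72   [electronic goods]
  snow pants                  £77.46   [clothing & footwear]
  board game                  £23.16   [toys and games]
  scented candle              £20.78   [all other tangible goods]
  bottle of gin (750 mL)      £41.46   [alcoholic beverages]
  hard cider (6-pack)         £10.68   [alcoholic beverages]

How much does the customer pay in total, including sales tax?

£1699.57

Craft lager (4-pack) £10.88: alcoholic beverages → 10% → £1.09
Game controller £63.53: electronic goods → 5.25% → £3.34
Art supplies kit £47.94: toys and games → 9.75% → £4.67
Bottle of rosé £22.66: alcoholic beverages → 10% → £2.27
Throat lozenges £5.13: over-the-counter medicine → 6.75% → £0.35
Laptop £1246.72: electronic goods → 5.25% + 3.5% surcharge = 8.75% → £109.09
Snow pants £77.46: clothing & footwear → 0% → £0.00
Board game £23.16: toys and games → 9.75% → £2.26
Scented candle £20.78: all other tangible goods → 4.25% → £0.88
Bottle of gin (750 mL) £41.46: alcoholic beverages → 10% → £4.15
Hard cider (6-pack) £10.68: alcoholic beverages → 10% → £1.07
Subtotal = £1570.40; tax = £129.17; total due = £1699.57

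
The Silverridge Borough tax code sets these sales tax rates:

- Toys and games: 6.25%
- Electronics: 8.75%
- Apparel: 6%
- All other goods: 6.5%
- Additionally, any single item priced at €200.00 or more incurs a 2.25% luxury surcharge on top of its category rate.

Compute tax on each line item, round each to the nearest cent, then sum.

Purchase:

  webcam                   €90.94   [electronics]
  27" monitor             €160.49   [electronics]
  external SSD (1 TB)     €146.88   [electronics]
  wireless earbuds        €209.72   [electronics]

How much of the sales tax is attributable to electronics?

€57.92

Webcam €90.94: electronics → 8.75% → €7.96
27" monitor €160.49: electronics → 8.75% → €14.04
External SSD (1 TB) €146.88: electronics → 8.75% → €12.85
Wireless earbuds €209.72: electronics → 8.75% + 2.25% surcharge = 11% → €23.07
Tax on electronics = €7.96 + €14.04 + €12.85 + €23.07 = €57.92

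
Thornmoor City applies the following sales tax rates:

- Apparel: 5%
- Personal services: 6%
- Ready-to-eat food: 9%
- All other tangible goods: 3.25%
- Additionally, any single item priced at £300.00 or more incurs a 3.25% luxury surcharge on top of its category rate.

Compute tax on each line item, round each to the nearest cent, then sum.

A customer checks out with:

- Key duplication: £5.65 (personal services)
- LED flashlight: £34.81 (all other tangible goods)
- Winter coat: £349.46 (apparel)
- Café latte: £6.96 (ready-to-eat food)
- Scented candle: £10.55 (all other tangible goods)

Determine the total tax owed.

Key duplication £5.65: personal services → 6% → £0.34
LED flashlight £34.81: all other tangible goods → 3.25% → £1.13
Winter coat £349.46: apparel → 5% + 3.25% surcharge = 8.25% → £28.83
Café latte £6.96: ready-to-eat food → 9% → £0.63
Scented candle £10.55: all other tangible goods → 3.25% → £0.34
Total tax = £0.34 + £1.13 + £28.83 + £0.63 + £0.34 = £31.27

£31.27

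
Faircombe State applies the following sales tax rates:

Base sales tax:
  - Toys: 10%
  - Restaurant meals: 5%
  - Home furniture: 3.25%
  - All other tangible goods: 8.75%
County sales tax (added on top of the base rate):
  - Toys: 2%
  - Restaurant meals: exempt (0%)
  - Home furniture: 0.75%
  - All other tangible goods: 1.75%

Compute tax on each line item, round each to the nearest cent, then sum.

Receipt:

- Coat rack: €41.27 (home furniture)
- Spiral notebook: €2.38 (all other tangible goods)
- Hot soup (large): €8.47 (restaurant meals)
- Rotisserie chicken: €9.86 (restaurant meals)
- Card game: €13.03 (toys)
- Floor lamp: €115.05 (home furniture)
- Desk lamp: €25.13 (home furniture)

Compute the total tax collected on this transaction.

Coat rack €41.27: home furniture → 3.25% + 0.75% county = 4% → €1.65
Spiral notebook €2.38: all other tangible goods → 8.75% + 1.75% county = 10.5% → €0.25
Hot soup (large) €8.47: restaurant meals → 5% + 0% county = 5% → €0.42
Rotisserie chicken €9.86: restaurant meals → 5% + 0% county = 5% → €0.49
Card game €13.03: toys → 10% + 2% county = 12% → €1.56
Floor lamp €115.05: home furniture → 3.25% + 0.75% county = 4% → €4.60
Desk lamp €25.13: home furniture → 3.25% + 0.75% county = 4% → €1.01
Total tax = €1.65 + €0.25 + €0.42 + €0.49 + €1.56 + €4.60 + €1.01 = €9.98

€9.98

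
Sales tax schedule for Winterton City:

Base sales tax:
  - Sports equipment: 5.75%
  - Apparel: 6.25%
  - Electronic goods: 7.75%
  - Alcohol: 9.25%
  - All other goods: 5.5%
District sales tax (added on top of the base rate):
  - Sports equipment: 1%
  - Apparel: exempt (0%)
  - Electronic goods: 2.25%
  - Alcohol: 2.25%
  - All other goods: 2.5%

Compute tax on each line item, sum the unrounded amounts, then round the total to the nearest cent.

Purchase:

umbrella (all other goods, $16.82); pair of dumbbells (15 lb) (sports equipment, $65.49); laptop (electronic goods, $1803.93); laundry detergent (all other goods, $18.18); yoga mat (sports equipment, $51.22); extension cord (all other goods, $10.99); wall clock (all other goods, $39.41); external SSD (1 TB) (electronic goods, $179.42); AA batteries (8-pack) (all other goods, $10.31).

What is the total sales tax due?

Umbrella $16.82: all other goods → 5.5% + 2.5% district = 8% → $1.3456
Pair of dumbbells (15 lb) $65.49: sports equipment → 5.75% + 1% district = 6.75% → $4.420575
Laptop $1803.93: electronic goods → 7.75% + 2.25% district = 10% → $180.393
Laundry detergent $18.18: all other goods → 5.5% + 2.5% district = 8% → $1.4544
Yoga mat $51.22: sports equipment → 5.75% + 1% district = 6.75% → $3.45735
Extension cord $10.99: all other goods → 5.5% + 2.5% district = 8% → $0.8792
Wall clock $39.41: all other goods → 5.5% + 2.5% district = 8% → $3.1528
External SSD (1 TB) $179.42: electronic goods → 7.75% + 2.25% district = 10% → $17.942
AA batteries (8-pack) $10.31: all other goods → 5.5% + 2.5% district = 8% → $0.8248
Unrounded tax sum = $213.869725 → $213.87

$213.87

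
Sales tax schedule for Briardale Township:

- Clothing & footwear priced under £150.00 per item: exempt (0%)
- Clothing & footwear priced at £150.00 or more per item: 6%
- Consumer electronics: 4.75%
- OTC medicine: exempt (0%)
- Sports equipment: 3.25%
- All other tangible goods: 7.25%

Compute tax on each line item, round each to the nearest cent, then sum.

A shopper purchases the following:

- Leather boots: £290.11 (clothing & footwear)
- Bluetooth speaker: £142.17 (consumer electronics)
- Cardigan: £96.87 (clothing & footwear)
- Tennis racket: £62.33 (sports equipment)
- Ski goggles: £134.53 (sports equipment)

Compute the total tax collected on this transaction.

£30.56

Leather boots £290.11: clothing & footwear, £150.00 or more → 6% → £17.41
Bluetooth speaker £142.17: consumer electronics → 4.75% → £6.75
Cardigan £96.87: clothing & footwear, under £150.00 → 0% → £0.00
Tennis racket £62.33: sports equipment → 3.25% → £2.03
Ski goggles £134.53: sports equipment → 3.25% → £4.37
Total tax = £17.41 + £6.75 + £2.03 + £4.37 = £30.56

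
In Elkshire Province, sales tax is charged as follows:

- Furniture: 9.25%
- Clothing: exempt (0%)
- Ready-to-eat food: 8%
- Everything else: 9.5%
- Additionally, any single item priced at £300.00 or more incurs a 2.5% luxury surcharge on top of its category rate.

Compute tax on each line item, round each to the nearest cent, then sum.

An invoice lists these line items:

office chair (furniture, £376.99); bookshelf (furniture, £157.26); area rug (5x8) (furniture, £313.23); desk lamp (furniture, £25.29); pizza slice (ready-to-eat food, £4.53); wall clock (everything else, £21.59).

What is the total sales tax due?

Office chair £376.99: furniture → 9.25% + 2.5% surcharge = 11.75% → £44.30
Bookshelf £157.26: furniture → 9.25% → £14.55
Area rug (5x8) £313.23: furniture → 9.25% + 2.5% surcharge = 11.75% → £36.80
Desk lamp £25.29: furniture → 9.25% → £2.34
Pizza slice £4.53: ready-to-eat food → 8% → £0.36
Wall clock £21.59: everything else → 9.5% → £2.05
Total tax = £44.30 + £14.55 + £36.80 + £2.34 + £0.36 + £2.05 = £100.40

£100.40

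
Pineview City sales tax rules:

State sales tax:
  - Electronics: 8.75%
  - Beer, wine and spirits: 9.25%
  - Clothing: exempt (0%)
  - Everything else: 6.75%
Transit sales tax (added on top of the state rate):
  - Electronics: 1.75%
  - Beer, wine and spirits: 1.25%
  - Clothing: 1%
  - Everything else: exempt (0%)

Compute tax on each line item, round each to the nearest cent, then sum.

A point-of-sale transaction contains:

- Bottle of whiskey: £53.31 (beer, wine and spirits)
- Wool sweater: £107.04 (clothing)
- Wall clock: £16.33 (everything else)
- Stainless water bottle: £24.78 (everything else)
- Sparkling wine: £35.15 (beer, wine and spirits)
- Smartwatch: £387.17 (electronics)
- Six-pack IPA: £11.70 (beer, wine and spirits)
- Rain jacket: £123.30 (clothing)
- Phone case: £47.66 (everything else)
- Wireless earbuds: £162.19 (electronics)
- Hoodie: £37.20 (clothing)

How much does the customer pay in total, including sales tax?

£1082.69

Bottle of whiskey £53.31: beer, wine and spirits → 9.25% + 1.25% transit = 10.5% → £5.60
Wool sweater £107.04: clothing → 0% + 1% transit = 1% → £1.07
Wall clock £16.33: everything else → 6.75% + 0% transit = 6.75% → £1.10
Stainless water bottle £24.78: everything else → 6.75% + 0% transit = 6.75% → £1.67
Sparkling wine £35.15: beer, wine and spirits → 9.25% + 1.25% transit = 10.5% → £3.69
Smartwatch £387.17: electronics → 8.75% + 1.75% transit = 10.5% → £40.65
Six-pack IPA £11.70: beer, wine and spirits → 9.25% + 1.25% transit = 10.5% → £1.23
Rain jacket £123.30: clothing → 0% + 1% transit = 1% → £1.23
Phone case £47.66: everything else → 6.75% + 0% transit = 6.75% → £3.22
Wireless earbuds £162.19: electronics → 8.75% + 1.75% transit = 10.5% → £17.03
Hoodie £37.20: clothing → 0% + 1% transit = 1% → £0.37
Subtotal = £1005.83; tax = £76.86; total due = £1082.69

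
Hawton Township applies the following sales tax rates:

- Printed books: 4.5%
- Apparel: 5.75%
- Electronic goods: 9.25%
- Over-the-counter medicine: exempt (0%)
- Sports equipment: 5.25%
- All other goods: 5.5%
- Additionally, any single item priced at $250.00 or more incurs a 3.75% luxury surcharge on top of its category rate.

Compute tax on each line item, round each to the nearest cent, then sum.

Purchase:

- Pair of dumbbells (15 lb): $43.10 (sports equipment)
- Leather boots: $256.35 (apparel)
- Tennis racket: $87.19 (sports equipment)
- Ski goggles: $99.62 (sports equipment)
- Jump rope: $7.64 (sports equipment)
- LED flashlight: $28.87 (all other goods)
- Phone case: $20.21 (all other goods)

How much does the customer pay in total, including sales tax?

Pair of dumbbells (15 lb) $43.10: sports equipment → 5.25% → $2.26
Leather boots $256.35: apparel → 5.75% + 3.75% surcharge = 9.5% → $24.35
Tennis racket $87.19: sports equipment → 5.25% → $4.58
Ski goggles $99.62: sports equipment → 5.25% → $5.23
Jump rope $7.64: sports equipment → 5.25% → $0.40
LED flashlight $28.87: all other goods → 5.5% → $1.59
Phone case $20.21: all other goods → 5.5% → $1.11
Subtotal = $542.98; tax = $39.52; total due = $582.50

$582.50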